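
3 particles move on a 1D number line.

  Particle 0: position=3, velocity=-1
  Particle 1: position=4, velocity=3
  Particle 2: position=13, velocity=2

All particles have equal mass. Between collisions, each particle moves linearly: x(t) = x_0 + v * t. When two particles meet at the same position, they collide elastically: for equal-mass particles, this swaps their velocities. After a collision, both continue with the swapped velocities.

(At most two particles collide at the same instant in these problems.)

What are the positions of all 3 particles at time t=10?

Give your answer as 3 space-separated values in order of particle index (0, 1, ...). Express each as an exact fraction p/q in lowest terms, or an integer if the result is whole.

Collision at t=9: particles 1 and 2 swap velocities; positions: p0=-6 p1=31 p2=31; velocities now: v0=-1 v1=2 v2=3
Advance to t=10 (no further collisions before then); velocities: v0=-1 v1=2 v2=3; positions = -7 33 34

Answer: -7 33 34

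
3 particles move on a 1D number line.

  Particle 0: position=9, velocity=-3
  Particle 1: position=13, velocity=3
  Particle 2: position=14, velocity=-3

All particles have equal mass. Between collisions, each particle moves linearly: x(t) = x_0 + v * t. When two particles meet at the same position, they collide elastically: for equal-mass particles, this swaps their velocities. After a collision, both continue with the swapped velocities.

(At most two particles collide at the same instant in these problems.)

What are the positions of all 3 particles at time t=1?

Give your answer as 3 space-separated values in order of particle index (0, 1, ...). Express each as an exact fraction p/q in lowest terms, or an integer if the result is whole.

Collision at t=1/6: particles 1 and 2 swap velocities; positions: p0=17/2 p1=27/2 p2=27/2; velocities now: v0=-3 v1=-3 v2=3
Advance to t=1 (no further collisions before then); velocities: v0=-3 v1=-3 v2=3; positions = 6 11 16

Answer: 6 11 16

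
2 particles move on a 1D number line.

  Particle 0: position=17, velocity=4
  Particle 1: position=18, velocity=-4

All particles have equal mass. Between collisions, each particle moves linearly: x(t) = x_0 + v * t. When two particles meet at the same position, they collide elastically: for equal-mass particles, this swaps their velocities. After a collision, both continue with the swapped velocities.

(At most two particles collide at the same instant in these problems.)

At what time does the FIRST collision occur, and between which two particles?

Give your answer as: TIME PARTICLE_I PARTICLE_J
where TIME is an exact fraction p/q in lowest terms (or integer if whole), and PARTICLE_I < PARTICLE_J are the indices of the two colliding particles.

Pair (0,1): pos 17,18 vel 4,-4 -> gap=1, closing at 8/unit, collide at t=1/8
Earliest collision: t=1/8 between 0 and 1

Answer: 1/8 0 1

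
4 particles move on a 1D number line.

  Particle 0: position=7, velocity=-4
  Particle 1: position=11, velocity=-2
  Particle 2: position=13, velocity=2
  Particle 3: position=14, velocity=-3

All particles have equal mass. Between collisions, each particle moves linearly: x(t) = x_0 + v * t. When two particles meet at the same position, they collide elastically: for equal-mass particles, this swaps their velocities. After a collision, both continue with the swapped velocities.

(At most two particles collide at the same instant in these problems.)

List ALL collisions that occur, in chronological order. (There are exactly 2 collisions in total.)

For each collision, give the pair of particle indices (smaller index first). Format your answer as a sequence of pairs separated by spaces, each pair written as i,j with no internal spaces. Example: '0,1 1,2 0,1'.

Collision at t=1/5: particles 2 and 3 swap velocities; positions: p0=31/5 p1=53/5 p2=67/5 p3=67/5; velocities now: v0=-4 v1=-2 v2=-3 v3=2
Collision at t=3: particles 1 and 2 swap velocities; positions: p0=-5 p1=5 p2=5 p3=19; velocities now: v0=-4 v1=-3 v2=-2 v3=2

Answer: 2,3 1,2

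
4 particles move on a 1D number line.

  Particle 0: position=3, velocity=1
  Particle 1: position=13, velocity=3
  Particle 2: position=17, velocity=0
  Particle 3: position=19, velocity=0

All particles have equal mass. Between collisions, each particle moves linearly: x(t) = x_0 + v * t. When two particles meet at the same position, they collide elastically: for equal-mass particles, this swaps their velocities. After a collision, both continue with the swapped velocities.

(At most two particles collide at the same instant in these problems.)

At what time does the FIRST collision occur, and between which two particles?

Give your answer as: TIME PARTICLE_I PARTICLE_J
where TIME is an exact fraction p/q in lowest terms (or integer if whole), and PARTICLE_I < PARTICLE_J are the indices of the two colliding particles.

Pair (0,1): pos 3,13 vel 1,3 -> not approaching (rel speed -2 <= 0)
Pair (1,2): pos 13,17 vel 3,0 -> gap=4, closing at 3/unit, collide at t=4/3
Pair (2,3): pos 17,19 vel 0,0 -> not approaching (rel speed 0 <= 0)
Earliest collision: t=4/3 between 1 and 2

Answer: 4/3 1 2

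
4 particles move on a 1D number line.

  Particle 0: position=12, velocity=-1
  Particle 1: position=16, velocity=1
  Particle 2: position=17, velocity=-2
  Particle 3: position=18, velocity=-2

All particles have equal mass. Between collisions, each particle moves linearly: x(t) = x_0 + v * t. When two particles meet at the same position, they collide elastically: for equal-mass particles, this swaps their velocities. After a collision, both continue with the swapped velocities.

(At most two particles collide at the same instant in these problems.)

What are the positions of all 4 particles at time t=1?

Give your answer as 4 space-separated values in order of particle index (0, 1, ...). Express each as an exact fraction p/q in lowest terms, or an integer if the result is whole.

Collision at t=1/3: particles 1 and 2 swap velocities; positions: p0=35/3 p1=49/3 p2=49/3 p3=52/3; velocities now: v0=-1 v1=-2 v2=1 v3=-2
Collision at t=2/3: particles 2 and 3 swap velocities; positions: p0=34/3 p1=47/3 p2=50/3 p3=50/3; velocities now: v0=-1 v1=-2 v2=-2 v3=1
Advance to t=1 (no further collisions before then); velocities: v0=-1 v1=-2 v2=-2 v3=1; positions = 11 15 16 17

Answer: 11 15 16 17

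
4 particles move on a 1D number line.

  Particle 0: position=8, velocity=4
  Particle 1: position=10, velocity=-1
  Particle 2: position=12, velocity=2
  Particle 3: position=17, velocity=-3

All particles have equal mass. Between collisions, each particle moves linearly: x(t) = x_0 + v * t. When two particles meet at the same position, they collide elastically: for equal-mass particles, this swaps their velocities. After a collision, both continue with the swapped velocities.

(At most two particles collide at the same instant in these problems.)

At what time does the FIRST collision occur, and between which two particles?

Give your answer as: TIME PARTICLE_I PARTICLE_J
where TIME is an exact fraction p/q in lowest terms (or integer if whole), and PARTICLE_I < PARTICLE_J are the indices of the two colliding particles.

Pair (0,1): pos 8,10 vel 4,-1 -> gap=2, closing at 5/unit, collide at t=2/5
Pair (1,2): pos 10,12 vel -1,2 -> not approaching (rel speed -3 <= 0)
Pair (2,3): pos 12,17 vel 2,-3 -> gap=5, closing at 5/unit, collide at t=1
Earliest collision: t=2/5 between 0 and 1

Answer: 2/5 0 1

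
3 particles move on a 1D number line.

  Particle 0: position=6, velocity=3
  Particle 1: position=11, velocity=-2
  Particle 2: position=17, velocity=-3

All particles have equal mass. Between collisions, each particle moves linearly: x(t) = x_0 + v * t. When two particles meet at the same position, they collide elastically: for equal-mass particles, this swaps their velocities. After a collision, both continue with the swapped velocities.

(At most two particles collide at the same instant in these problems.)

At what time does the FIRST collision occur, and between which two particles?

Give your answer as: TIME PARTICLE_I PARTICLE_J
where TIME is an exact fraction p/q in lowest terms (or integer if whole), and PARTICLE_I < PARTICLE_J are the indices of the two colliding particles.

Answer: 1 0 1

Derivation:
Pair (0,1): pos 6,11 vel 3,-2 -> gap=5, closing at 5/unit, collide at t=1
Pair (1,2): pos 11,17 vel -2,-3 -> gap=6, closing at 1/unit, collide at t=6
Earliest collision: t=1 between 0 and 1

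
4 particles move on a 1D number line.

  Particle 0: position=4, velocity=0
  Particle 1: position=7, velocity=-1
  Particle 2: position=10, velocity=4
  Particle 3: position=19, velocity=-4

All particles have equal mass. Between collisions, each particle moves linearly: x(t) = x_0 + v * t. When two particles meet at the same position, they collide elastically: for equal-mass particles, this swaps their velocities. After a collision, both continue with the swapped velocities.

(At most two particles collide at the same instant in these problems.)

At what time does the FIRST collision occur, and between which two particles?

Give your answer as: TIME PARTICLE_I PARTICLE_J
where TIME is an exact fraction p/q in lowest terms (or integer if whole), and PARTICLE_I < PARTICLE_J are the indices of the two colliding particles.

Pair (0,1): pos 4,7 vel 0,-1 -> gap=3, closing at 1/unit, collide at t=3
Pair (1,2): pos 7,10 vel -1,4 -> not approaching (rel speed -5 <= 0)
Pair (2,3): pos 10,19 vel 4,-4 -> gap=9, closing at 8/unit, collide at t=9/8
Earliest collision: t=9/8 between 2 and 3

Answer: 9/8 2 3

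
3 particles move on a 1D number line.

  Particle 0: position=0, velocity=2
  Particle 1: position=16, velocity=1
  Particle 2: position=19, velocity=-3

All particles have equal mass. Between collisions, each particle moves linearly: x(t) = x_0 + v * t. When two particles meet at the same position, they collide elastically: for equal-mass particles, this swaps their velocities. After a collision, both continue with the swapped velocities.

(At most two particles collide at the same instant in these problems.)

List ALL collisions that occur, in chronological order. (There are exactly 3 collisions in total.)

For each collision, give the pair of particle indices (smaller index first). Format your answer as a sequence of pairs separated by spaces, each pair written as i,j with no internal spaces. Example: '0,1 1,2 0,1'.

Collision at t=3/4: particles 1 and 2 swap velocities; positions: p0=3/2 p1=67/4 p2=67/4; velocities now: v0=2 v1=-3 v2=1
Collision at t=19/5: particles 0 and 1 swap velocities; positions: p0=38/5 p1=38/5 p2=99/5; velocities now: v0=-3 v1=2 v2=1
Collision at t=16: particles 1 and 2 swap velocities; positions: p0=-29 p1=32 p2=32; velocities now: v0=-3 v1=1 v2=2

Answer: 1,2 0,1 1,2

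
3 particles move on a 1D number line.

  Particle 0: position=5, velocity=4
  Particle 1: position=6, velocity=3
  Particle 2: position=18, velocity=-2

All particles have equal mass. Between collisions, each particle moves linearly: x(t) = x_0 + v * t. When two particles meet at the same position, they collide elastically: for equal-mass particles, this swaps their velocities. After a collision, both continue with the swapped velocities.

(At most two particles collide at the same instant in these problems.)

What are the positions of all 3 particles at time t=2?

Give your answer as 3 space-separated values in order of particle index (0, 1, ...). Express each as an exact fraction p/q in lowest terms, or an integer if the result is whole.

Collision at t=1: particles 0 and 1 swap velocities; positions: p0=9 p1=9 p2=16; velocities now: v0=3 v1=4 v2=-2
Advance to t=2 (no further collisions before then); velocities: v0=3 v1=4 v2=-2; positions = 12 13 14

Answer: 12 13 14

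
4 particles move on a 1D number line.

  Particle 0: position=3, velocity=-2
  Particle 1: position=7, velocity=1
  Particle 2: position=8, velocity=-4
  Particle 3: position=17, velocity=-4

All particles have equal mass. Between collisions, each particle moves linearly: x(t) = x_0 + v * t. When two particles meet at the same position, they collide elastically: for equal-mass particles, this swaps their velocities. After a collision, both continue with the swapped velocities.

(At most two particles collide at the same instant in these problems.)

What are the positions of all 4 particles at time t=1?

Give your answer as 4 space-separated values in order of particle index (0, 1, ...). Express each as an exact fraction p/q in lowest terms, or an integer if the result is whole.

Collision at t=1/5: particles 1 and 2 swap velocities; positions: p0=13/5 p1=36/5 p2=36/5 p3=81/5; velocities now: v0=-2 v1=-4 v2=1 v3=-4
Advance to t=1 (no further collisions before then); velocities: v0=-2 v1=-4 v2=1 v3=-4; positions = 1 4 8 13

Answer: 1 4 8 13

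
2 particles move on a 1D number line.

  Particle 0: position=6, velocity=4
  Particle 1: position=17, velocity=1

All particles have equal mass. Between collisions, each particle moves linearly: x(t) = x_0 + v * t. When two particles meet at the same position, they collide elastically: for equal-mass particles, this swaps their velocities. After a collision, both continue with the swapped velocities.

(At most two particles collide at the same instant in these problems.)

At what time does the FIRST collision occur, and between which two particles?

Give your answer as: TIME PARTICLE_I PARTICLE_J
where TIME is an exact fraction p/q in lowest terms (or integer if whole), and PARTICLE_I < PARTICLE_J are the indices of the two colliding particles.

Pair (0,1): pos 6,17 vel 4,1 -> gap=11, closing at 3/unit, collide at t=11/3
Earliest collision: t=11/3 between 0 and 1

Answer: 11/3 0 1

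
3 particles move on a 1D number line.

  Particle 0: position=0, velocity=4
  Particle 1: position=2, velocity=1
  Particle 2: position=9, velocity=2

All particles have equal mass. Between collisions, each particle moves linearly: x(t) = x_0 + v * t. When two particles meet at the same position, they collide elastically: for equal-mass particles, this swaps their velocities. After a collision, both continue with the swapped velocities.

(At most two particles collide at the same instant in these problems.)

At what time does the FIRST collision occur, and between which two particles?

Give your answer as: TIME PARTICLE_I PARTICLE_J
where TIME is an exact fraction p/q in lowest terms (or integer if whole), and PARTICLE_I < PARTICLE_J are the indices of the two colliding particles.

Answer: 2/3 0 1

Derivation:
Pair (0,1): pos 0,2 vel 4,1 -> gap=2, closing at 3/unit, collide at t=2/3
Pair (1,2): pos 2,9 vel 1,2 -> not approaching (rel speed -1 <= 0)
Earliest collision: t=2/3 between 0 and 1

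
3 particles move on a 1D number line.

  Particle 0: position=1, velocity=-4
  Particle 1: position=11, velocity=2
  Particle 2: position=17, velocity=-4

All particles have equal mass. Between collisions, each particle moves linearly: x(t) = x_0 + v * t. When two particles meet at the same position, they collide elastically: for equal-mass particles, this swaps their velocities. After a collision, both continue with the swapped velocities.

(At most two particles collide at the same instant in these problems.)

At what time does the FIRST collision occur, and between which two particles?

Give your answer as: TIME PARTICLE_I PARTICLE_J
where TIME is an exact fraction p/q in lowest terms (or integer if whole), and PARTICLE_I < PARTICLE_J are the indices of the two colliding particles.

Answer: 1 1 2

Derivation:
Pair (0,1): pos 1,11 vel -4,2 -> not approaching (rel speed -6 <= 0)
Pair (1,2): pos 11,17 vel 2,-4 -> gap=6, closing at 6/unit, collide at t=1
Earliest collision: t=1 between 1 and 2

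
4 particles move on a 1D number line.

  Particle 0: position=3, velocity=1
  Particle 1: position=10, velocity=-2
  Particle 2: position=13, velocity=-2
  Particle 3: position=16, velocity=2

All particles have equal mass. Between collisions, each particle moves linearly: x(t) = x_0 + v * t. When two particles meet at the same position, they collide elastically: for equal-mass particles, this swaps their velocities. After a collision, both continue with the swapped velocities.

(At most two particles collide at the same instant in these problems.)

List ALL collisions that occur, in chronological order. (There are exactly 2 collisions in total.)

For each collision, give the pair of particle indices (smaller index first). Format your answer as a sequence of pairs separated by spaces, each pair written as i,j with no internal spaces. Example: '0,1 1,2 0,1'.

Answer: 0,1 1,2

Derivation:
Collision at t=7/3: particles 0 and 1 swap velocities; positions: p0=16/3 p1=16/3 p2=25/3 p3=62/3; velocities now: v0=-2 v1=1 v2=-2 v3=2
Collision at t=10/3: particles 1 and 2 swap velocities; positions: p0=10/3 p1=19/3 p2=19/3 p3=68/3; velocities now: v0=-2 v1=-2 v2=1 v3=2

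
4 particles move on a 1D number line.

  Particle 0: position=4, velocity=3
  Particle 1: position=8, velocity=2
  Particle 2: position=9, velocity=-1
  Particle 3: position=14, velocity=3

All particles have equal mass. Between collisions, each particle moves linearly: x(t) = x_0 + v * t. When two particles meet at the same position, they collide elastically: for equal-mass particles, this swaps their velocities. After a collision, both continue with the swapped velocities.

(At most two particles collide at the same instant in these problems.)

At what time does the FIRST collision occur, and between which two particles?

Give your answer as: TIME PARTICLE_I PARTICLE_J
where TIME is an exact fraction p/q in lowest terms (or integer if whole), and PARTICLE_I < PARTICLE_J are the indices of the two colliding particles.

Pair (0,1): pos 4,8 vel 3,2 -> gap=4, closing at 1/unit, collide at t=4
Pair (1,2): pos 8,9 vel 2,-1 -> gap=1, closing at 3/unit, collide at t=1/3
Pair (2,3): pos 9,14 vel -1,3 -> not approaching (rel speed -4 <= 0)
Earliest collision: t=1/3 between 1 and 2

Answer: 1/3 1 2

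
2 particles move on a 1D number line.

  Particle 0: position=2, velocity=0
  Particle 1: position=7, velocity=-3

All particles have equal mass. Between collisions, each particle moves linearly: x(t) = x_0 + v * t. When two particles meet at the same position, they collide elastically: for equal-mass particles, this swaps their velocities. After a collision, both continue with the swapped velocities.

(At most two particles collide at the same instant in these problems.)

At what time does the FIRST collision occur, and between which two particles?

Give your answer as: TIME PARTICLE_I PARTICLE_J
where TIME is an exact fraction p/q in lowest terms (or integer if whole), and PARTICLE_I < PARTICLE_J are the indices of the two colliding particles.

Pair (0,1): pos 2,7 vel 0,-3 -> gap=5, closing at 3/unit, collide at t=5/3
Earliest collision: t=5/3 between 0 and 1

Answer: 5/3 0 1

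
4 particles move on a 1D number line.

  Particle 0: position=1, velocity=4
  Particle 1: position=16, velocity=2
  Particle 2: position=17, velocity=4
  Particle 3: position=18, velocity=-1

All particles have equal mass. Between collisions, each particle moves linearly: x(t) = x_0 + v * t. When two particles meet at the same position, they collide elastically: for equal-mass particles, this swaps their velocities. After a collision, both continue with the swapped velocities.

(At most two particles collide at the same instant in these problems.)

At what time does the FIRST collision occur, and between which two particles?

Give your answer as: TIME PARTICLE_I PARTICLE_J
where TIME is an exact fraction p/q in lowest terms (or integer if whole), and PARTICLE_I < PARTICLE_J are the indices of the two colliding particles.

Pair (0,1): pos 1,16 vel 4,2 -> gap=15, closing at 2/unit, collide at t=15/2
Pair (1,2): pos 16,17 vel 2,4 -> not approaching (rel speed -2 <= 0)
Pair (2,3): pos 17,18 vel 4,-1 -> gap=1, closing at 5/unit, collide at t=1/5
Earliest collision: t=1/5 between 2 and 3

Answer: 1/5 2 3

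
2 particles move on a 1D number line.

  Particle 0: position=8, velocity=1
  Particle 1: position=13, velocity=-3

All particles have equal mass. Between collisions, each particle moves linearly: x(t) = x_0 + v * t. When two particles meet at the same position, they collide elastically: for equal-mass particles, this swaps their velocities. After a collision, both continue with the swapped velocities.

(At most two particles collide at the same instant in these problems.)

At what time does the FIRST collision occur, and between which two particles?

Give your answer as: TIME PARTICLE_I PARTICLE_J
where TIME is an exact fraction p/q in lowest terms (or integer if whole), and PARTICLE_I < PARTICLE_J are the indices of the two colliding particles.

Pair (0,1): pos 8,13 vel 1,-3 -> gap=5, closing at 4/unit, collide at t=5/4
Earliest collision: t=5/4 between 0 and 1

Answer: 5/4 0 1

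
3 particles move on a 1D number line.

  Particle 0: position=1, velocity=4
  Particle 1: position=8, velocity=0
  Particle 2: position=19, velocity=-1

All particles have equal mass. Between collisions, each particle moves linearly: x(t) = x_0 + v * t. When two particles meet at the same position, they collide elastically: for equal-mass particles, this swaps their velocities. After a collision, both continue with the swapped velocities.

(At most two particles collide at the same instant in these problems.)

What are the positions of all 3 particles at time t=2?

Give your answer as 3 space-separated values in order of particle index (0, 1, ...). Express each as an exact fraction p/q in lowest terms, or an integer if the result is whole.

Answer: 8 9 17

Derivation:
Collision at t=7/4: particles 0 and 1 swap velocities; positions: p0=8 p1=8 p2=69/4; velocities now: v0=0 v1=4 v2=-1
Advance to t=2 (no further collisions before then); velocities: v0=0 v1=4 v2=-1; positions = 8 9 17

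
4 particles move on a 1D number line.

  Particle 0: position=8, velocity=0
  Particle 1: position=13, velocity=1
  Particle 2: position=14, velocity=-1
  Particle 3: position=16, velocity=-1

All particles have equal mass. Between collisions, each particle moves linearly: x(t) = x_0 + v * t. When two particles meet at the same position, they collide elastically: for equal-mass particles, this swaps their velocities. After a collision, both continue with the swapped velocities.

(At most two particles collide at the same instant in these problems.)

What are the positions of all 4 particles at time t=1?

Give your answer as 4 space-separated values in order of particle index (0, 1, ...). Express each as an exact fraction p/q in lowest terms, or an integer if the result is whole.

Answer: 8 13 14 15

Derivation:
Collision at t=1/2: particles 1 and 2 swap velocities; positions: p0=8 p1=27/2 p2=27/2 p3=31/2; velocities now: v0=0 v1=-1 v2=1 v3=-1
Advance to t=1 (no further collisions before then); velocities: v0=0 v1=-1 v2=1 v3=-1; positions = 8 13 14 15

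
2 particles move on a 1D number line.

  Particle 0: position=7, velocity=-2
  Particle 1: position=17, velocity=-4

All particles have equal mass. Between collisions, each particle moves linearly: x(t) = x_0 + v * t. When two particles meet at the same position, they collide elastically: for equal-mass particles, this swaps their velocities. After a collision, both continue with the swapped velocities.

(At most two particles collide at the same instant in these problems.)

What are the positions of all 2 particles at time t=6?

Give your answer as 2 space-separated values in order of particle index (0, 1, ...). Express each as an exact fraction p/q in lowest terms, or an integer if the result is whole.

Collision at t=5: particles 0 and 1 swap velocities; positions: p0=-3 p1=-3; velocities now: v0=-4 v1=-2
Advance to t=6 (no further collisions before then); velocities: v0=-4 v1=-2; positions = -7 -5

Answer: -7 -5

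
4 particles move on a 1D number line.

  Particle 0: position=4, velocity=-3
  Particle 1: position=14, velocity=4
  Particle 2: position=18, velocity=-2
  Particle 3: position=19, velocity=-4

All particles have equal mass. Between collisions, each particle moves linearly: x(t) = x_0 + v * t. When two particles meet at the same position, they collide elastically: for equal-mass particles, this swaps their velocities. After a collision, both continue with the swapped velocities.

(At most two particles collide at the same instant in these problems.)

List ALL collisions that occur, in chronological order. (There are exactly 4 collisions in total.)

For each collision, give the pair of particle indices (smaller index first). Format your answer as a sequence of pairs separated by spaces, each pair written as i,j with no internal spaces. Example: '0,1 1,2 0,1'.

Answer: 2,3 1,2 2,3 0,1

Derivation:
Collision at t=1/2: particles 2 and 3 swap velocities; positions: p0=5/2 p1=16 p2=17 p3=17; velocities now: v0=-3 v1=4 v2=-4 v3=-2
Collision at t=5/8: particles 1 and 2 swap velocities; positions: p0=17/8 p1=33/2 p2=33/2 p3=67/4; velocities now: v0=-3 v1=-4 v2=4 v3=-2
Collision at t=2/3: particles 2 and 3 swap velocities; positions: p0=2 p1=49/3 p2=50/3 p3=50/3; velocities now: v0=-3 v1=-4 v2=-2 v3=4
Collision at t=15: particles 0 and 1 swap velocities; positions: p0=-41 p1=-41 p2=-12 p3=74; velocities now: v0=-4 v1=-3 v2=-2 v3=4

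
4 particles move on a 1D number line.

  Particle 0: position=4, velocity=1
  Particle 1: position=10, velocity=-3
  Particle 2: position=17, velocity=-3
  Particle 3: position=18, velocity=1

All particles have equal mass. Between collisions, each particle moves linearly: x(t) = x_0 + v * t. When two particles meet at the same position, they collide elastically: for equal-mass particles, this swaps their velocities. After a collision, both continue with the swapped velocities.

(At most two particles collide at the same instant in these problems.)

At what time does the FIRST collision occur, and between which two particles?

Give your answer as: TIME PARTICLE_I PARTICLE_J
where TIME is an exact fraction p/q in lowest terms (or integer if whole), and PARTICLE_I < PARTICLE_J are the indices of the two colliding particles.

Pair (0,1): pos 4,10 vel 1,-3 -> gap=6, closing at 4/unit, collide at t=3/2
Pair (1,2): pos 10,17 vel -3,-3 -> not approaching (rel speed 0 <= 0)
Pair (2,3): pos 17,18 vel -3,1 -> not approaching (rel speed -4 <= 0)
Earliest collision: t=3/2 between 0 and 1

Answer: 3/2 0 1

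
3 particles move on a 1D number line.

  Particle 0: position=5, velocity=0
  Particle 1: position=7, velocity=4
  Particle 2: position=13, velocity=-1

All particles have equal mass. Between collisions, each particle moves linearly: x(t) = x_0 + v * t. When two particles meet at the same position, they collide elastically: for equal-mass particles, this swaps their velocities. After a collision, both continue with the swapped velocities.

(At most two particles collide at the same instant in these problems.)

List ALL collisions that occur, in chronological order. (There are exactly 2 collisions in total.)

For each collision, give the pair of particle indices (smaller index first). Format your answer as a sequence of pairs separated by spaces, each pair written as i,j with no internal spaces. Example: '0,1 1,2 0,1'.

Answer: 1,2 0,1

Derivation:
Collision at t=6/5: particles 1 and 2 swap velocities; positions: p0=5 p1=59/5 p2=59/5; velocities now: v0=0 v1=-1 v2=4
Collision at t=8: particles 0 and 1 swap velocities; positions: p0=5 p1=5 p2=39; velocities now: v0=-1 v1=0 v2=4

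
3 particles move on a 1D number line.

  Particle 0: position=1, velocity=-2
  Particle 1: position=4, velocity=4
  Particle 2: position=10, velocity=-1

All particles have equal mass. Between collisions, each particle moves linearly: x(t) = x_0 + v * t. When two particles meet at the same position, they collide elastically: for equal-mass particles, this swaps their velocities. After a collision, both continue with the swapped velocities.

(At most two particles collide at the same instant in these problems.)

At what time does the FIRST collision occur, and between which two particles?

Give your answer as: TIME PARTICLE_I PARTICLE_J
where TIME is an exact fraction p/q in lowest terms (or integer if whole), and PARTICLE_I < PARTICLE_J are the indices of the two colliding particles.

Pair (0,1): pos 1,4 vel -2,4 -> not approaching (rel speed -6 <= 0)
Pair (1,2): pos 4,10 vel 4,-1 -> gap=6, closing at 5/unit, collide at t=6/5
Earliest collision: t=6/5 between 1 and 2

Answer: 6/5 1 2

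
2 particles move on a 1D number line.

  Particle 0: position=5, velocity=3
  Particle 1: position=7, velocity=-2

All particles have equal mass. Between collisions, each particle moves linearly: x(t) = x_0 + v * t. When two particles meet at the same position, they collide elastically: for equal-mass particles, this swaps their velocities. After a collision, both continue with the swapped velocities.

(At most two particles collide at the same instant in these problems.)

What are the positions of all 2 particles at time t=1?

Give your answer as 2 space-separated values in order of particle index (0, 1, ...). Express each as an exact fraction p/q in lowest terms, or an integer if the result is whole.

Answer: 5 8

Derivation:
Collision at t=2/5: particles 0 and 1 swap velocities; positions: p0=31/5 p1=31/5; velocities now: v0=-2 v1=3
Advance to t=1 (no further collisions before then); velocities: v0=-2 v1=3; positions = 5 8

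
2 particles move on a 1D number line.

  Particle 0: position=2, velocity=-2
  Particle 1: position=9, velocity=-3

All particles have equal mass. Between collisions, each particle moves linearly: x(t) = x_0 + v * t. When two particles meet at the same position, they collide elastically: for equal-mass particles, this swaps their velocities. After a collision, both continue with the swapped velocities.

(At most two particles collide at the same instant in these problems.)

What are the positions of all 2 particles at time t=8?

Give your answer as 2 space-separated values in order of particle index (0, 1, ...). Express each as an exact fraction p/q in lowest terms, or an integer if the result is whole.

Collision at t=7: particles 0 and 1 swap velocities; positions: p0=-12 p1=-12; velocities now: v0=-3 v1=-2
Advance to t=8 (no further collisions before then); velocities: v0=-3 v1=-2; positions = -15 -14

Answer: -15 -14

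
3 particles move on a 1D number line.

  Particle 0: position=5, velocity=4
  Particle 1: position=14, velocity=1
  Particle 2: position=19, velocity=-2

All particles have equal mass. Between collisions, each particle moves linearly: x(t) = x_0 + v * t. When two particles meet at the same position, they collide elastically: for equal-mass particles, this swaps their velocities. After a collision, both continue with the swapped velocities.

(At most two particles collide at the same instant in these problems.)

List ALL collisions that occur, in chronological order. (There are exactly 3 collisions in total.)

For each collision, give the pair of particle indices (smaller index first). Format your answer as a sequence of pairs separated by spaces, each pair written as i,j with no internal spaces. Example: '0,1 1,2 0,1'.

Answer: 1,2 0,1 1,2

Derivation:
Collision at t=5/3: particles 1 and 2 swap velocities; positions: p0=35/3 p1=47/3 p2=47/3; velocities now: v0=4 v1=-2 v2=1
Collision at t=7/3: particles 0 and 1 swap velocities; positions: p0=43/3 p1=43/3 p2=49/3; velocities now: v0=-2 v1=4 v2=1
Collision at t=3: particles 1 and 2 swap velocities; positions: p0=13 p1=17 p2=17; velocities now: v0=-2 v1=1 v2=4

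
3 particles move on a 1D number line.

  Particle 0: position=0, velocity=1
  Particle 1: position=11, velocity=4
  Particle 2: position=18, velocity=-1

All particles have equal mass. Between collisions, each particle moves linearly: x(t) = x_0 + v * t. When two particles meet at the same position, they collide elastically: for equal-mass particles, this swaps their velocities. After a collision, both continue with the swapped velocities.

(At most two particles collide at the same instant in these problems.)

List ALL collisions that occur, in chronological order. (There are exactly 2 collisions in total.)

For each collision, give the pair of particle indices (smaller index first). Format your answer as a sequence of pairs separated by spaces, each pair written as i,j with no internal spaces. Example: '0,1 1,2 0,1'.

Collision at t=7/5: particles 1 and 2 swap velocities; positions: p0=7/5 p1=83/5 p2=83/5; velocities now: v0=1 v1=-1 v2=4
Collision at t=9: particles 0 and 1 swap velocities; positions: p0=9 p1=9 p2=47; velocities now: v0=-1 v1=1 v2=4

Answer: 1,2 0,1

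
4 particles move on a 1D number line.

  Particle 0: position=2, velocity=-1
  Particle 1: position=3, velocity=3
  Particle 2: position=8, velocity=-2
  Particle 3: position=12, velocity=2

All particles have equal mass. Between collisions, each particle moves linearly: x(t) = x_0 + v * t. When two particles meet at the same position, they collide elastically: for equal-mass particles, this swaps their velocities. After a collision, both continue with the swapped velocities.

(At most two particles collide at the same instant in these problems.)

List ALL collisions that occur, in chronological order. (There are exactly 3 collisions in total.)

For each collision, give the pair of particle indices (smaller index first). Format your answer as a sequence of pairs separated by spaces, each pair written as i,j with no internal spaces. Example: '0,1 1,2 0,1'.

Answer: 1,2 0,1 2,3

Derivation:
Collision at t=1: particles 1 and 2 swap velocities; positions: p0=1 p1=6 p2=6 p3=14; velocities now: v0=-1 v1=-2 v2=3 v3=2
Collision at t=6: particles 0 and 1 swap velocities; positions: p0=-4 p1=-4 p2=21 p3=24; velocities now: v0=-2 v1=-1 v2=3 v3=2
Collision at t=9: particles 2 and 3 swap velocities; positions: p0=-10 p1=-7 p2=30 p3=30; velocities now: v0=-2 v1=-1 v2=2 v3=3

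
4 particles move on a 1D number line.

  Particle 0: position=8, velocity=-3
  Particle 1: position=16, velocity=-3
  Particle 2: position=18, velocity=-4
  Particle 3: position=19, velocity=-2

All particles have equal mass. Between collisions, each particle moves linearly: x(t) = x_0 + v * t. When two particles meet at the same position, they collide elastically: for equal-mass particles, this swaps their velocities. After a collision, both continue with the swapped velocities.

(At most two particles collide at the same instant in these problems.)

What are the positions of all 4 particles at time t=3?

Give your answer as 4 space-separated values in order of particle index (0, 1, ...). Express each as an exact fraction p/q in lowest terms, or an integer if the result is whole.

Collision at t=2: particles 1 and 2 swap velocities; positions: p0=2 p1=10 p2=10 p3=15; velocities now: v0=-3 v1=-4 v2=-3 v3=-2
Advance to t=3 (no further collisions before then); velocities: v0=-3 v1=-4 v2=-3 v3=-2; positions = -1 6 7 13

Answer: -1 6 7 13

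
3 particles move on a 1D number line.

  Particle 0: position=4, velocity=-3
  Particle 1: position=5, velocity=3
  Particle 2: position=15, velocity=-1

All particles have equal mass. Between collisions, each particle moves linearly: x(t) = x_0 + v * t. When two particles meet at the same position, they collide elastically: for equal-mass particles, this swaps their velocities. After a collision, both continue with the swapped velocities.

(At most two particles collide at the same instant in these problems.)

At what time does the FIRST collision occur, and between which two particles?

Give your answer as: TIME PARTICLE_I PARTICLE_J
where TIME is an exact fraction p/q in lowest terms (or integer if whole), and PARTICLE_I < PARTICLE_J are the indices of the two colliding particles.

Answer: 5/2 1 2

Derivation:
Pair (0,1): pos 4,5 vel -3,3 -> not approaching (rel speed -6 <= 0)
Pair (1,2): pos 5,15 vel 3,-1 -> gap=10, closing at 4/unit, collide at t=5/2
Earliest collision: t=5/2 between 1 and 2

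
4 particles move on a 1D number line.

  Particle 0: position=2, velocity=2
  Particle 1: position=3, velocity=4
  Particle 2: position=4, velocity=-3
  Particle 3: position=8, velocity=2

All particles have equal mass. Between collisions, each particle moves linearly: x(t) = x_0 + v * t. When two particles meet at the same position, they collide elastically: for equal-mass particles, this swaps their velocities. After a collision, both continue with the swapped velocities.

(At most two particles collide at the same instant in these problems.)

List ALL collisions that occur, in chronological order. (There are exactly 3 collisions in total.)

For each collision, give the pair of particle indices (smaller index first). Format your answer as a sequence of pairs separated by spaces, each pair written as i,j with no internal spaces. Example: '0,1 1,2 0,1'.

Answer: 1,2 0,1 2,3

Derivation:
Collision at t=1/7: particles 1 and 2 swap velocities; positions: p0=16/7 p1=25/7 p2=25/7 p3=58/7; velocities now: v0=2 v1=-3 v2=4 v3=2
Collision at t=2/5: particles 0 and 1 swap velocities; positions: p0=14/5 p1=14/5 p2=23/5 p3=44/5; velocities now: v0=-3 v1=2 v2=4 v3=2
Collision at t=5/2: particles 2 and 3 swap velocities; positions: p0=-7/2 p1=7 p2=13 p3=13; velocities now: v0=-3 v1=2 v2=2 v3=4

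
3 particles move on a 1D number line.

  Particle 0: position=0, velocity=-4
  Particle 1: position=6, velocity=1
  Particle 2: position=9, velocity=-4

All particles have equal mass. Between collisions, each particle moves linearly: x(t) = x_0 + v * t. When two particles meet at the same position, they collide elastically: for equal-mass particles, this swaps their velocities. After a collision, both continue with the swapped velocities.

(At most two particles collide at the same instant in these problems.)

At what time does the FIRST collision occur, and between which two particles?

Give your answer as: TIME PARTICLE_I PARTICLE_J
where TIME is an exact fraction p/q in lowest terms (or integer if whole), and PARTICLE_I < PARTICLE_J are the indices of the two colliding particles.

Pair (0,1): pos 0,6 vel -4,1 -> not approaching (rel speed -5 <= 0)
Pair (1,2): pos 6,9 vel 1,-4 -> gap=3, closing at 5/unit, collide at t=3/5
Earliest collision: t=3/5 between 1 and 2

Answer: 3/5 1 2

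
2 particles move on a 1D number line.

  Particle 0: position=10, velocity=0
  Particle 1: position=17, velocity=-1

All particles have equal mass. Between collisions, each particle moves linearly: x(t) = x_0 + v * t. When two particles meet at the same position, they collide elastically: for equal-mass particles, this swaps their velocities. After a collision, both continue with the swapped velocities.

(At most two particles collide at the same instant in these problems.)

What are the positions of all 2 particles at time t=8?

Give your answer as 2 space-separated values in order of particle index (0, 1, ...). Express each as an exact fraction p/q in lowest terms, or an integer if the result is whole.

Collision at t=7: particles 0 and 1 swap velocities; positions: p0=10 p1=10; velocities now: v0=-1 v1=0
Advance to t=8 (no further collisions before then); velocities: v0=-1 v1=0; positions = 9 10

Answer: 9 10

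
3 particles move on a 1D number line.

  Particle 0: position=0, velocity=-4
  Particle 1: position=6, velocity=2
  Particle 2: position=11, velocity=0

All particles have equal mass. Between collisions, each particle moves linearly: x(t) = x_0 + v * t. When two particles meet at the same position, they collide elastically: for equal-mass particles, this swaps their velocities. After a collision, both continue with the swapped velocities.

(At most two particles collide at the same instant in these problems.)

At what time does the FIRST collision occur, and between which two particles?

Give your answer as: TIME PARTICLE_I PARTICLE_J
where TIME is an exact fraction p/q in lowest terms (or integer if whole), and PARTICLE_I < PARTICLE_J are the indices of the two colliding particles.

Pair (0,1): pos 0,6 vel -4,2 -> not approaching (rel speed -6 <= 0)
Pair (1,2): pos 6,11 vel 2,0 -> gap=5, closing at 2/unit, collide at t=5/2
Earliest collision: t=5/2 between 1 and 2

Answer: 5/2 1 2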